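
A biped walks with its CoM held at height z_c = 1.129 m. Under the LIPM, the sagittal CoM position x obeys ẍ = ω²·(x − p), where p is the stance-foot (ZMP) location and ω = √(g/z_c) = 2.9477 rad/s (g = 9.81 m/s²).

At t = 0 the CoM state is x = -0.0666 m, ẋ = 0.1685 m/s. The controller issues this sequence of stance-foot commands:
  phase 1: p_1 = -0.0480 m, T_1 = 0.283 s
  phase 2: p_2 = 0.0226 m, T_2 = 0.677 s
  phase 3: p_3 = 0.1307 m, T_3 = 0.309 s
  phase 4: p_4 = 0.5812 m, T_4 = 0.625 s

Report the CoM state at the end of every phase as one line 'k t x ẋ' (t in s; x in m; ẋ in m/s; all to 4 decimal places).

phase 1: p=-0.0480, T=0.283, ωT=0.834199, cosh=1.368595, sinh=0.934373; start (x,ẋ)=(-0.066600, 0.168500) → end (x,ẋ)=(-0.020044, 0.179379)
phase 2: p=0.0226, T=0.677, ωT=1.995593, cosh=3.746248, sinh=3.610315; start (x,ẋ)=(-0.020044, 0.179379) → end (x,ẋ)=(0.082547, 0.218175)
phase 3: p=0.1307, T=0.309, ωT=0.910839, cosh=1.444298, sinh=1.042111; start (x,ẋ)=(0.082547, 0.218175) → end (x,ẋ)=(0.138285, 0.167191)
phase 4: p=0.5812, T=0.625, ωT=1.842313, cosh=3.234783, sinh=3.076333; start (x,ẋ)=(0.138285, 0.167191) → end (x,ẋ)=(-0.677048, -3.475577)

1 0.2830 -0.0200 0.1794
2 0.9600 0.0825 0.2182
3 1.2690 0.1383 0.1672
4 1.8940 -0.6770 -3.4756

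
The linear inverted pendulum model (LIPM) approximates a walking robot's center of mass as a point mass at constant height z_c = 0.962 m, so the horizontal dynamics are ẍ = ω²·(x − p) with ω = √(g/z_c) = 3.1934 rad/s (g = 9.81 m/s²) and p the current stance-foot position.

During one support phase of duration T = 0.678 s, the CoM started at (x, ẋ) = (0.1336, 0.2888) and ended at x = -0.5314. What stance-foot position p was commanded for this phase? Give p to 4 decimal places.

ωT = 3.1934·0.678 = 2.165125; cosh(ωT) = 4.415214, sinh(ωT) = 4.300479
x(T) = p + (x₀−p)·cosh(ωT) + (ẋ₀/ω)·sinh(ωT) ⇒ p·(1 − cosh) = x(T) − x₀·cosh − (ẋ₀/ω)·sinh
numerator   = -0.5314 − (0.1336)·4.415214 − (0.2888/3.1934)·4.300479 = -1.510193
denominator = 1 − 4.415214 = -3.415214
p = -1.510193 / -3.415214 = 0.4422

p = 0.4422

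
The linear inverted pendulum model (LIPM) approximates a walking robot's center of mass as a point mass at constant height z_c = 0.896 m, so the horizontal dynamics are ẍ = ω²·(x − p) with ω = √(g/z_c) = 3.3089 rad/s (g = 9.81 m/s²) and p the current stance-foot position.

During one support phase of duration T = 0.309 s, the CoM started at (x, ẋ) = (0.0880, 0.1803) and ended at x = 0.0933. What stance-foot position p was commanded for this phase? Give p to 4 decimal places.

p = 0.1944

ωT = 3.3089·0.309 = 1.022450; cosh(ωT) = 1.569855, sinh(ωT) = 1.210143
x(T) = p + (x₀−p)·cosh(ωT) + (ẋ₀/ω)·sinh(ωT) ⇒ p·(1 − cosh) = x(T) − x₀·cosh − (ẋ₀/ω)·sinh
numerator   = 0.0933 − (0.0880)·1.569855 − (0.1803/3.3089)·1.210143 = -0.110787
denominator = 1 − 1.569855 = -0.569855
p = -0.110787 / -0.569855 = 0.1944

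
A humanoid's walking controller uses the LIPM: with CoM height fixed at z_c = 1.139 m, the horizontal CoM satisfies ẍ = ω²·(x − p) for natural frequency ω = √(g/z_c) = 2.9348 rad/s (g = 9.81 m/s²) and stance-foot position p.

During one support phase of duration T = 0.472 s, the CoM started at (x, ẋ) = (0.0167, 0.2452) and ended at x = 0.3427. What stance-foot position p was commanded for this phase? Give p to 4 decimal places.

ωT = 2.9348·0.472 = 1.385226; cosh(ωT) = 2.122997, sinh(ωT) = 1.872730
x(T) = p + (x₀−p)·cosh(ωT) + (ẋ₀/ω)·sinh(ωT) ⇒ p·(1 − cosh) = x(T) − x₀·cosh − (ẋ₀/ω)·sinh
numerator   = 0.3427 − (0.0167)·2.122997 − (0.2452/2.9348)·1.872730 = 0.150781
denominator = 1 − 2.122997 = -1.122997
p = 0.150781 / -1.122997 = -0.1343

p = -0.1343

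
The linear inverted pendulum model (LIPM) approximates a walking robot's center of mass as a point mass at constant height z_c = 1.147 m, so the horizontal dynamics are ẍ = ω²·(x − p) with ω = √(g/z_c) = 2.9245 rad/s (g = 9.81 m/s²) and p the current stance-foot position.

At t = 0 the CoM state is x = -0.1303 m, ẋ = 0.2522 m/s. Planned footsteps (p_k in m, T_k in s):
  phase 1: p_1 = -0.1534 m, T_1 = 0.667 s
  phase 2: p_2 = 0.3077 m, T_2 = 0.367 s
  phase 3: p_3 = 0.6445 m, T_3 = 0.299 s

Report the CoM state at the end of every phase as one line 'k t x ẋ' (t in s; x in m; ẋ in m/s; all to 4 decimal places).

1 0.6670 0.2266 1.1376
2 1.0340 0.6776 1.5519
3 1.3330 1.2166 2.2799

phase 1: p=-0.1534, T=0.667, ωT=1.950642, cosh=3.587690, sinh=3.445508; start (x,ẋ)=(-0.130300, 0.252200) → end (x,ẋ)=(0.226606, 1.137580)
phase 2: p=0.3077, T=0.367, ωT=1.073292, cosh=1.633436, sinh=1.291555; start (x,ẋ)=(0.226606, 1.137580) → end (x,ẋ)=(0.677630, 1.551859)
phase 3: p=0.6445, T=0.299, ωT=0.874425, cosh=1.407300, sinh=0.990198; start (x,ẋ)=(0.677630, 1.551859) → end (x,ẋ)=(1.216564, 2.279871)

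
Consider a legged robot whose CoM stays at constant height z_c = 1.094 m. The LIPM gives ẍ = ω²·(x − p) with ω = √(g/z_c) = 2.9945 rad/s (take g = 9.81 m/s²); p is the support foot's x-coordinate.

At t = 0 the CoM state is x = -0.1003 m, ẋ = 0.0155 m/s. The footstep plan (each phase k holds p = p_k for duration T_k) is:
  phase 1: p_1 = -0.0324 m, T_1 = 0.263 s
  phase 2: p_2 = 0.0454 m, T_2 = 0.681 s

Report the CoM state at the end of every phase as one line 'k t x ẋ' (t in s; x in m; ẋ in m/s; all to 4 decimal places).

1 0.2630 -0.1180 -0.1566
2 0.9440 -0.7905 -2.4599

phase 1: p=-0.0324, T=0.263, ωT=0.787554, cosh=1.326484, sinh=0.871528; start (x,ẋ)=(-0.100300, 0.015500) → end (x,ẋ)=(-0.117957, -0.156644)
phase 2: p=0.0454, T=0.681, ωT=2.039255, cosh=3.907502, sinh=3.777376; start (x,ẋ)=(-0.117957, -0.156644) → end (x,ẋ)=(-0.790515, -2.459878)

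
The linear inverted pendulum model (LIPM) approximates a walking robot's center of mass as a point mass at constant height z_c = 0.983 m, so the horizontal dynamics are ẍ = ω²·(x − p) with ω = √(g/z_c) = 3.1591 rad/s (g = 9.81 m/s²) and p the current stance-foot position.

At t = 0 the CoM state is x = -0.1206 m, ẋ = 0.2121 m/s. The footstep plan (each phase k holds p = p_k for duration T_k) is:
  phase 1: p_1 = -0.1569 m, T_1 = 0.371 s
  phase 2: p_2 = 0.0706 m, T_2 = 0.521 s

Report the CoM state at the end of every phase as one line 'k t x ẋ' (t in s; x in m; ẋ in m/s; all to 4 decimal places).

phase 1: p=-0.1569, T=0.371, ωT=1.172026, cosh=1.769133, sinh=1.459394; start (x,ẋ)=(-0.120600, 0.212100) → end (x,ẋ)=(0.005302, 0.542590)
phase 2: p=0.0706, T=0.521, ωT=1.645891, cosh=2.689235, sinh=2.496394; start (x,ẋ)=(0.005302, 0.542590) → end (x,ẋ)=(0.323766, 0.944190)

1 0.3710 0.0053 0.5426
2 0.8920 0.3238 0.9442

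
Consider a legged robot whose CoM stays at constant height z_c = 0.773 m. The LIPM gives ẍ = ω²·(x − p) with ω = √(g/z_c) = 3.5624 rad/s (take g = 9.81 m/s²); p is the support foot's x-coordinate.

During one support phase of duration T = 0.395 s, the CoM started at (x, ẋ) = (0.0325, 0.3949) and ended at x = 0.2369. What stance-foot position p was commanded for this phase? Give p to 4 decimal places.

ωT = 3.5624·0.395 = 1.407148; cosh(ωT) = 2.164565, sinh(ωT) = 1.919725
x(T) = p + (x₀−p)·cosh(ωT) + (ẋ₀/ω)·sinh(ωT) ⇒ p·(1 − cosh) = x(T) − x₀·cosh − (ẋ₀/ω)·sinh
numerator   = 0.2369 − (0.0325)·2.164565 − (0.3949/3.5624)·1.919725 = -0.046254
denominator = 1 − 2.164565 = -1.164565
p = -0.046254 / -1.164565 = 0.0397

p = 0.0397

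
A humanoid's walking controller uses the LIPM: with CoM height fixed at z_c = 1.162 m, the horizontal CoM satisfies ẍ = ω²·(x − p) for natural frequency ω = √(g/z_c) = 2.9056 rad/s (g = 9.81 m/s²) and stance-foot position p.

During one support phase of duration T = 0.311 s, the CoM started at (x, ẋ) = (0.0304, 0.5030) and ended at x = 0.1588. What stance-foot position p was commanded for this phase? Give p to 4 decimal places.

ωT = 2.9056·0.311 = 0.903642; cosh(ωT) = 1.436834, sinh(ωT) = 1.031742
x(T) = p + (x₀−p)·cosh(ωT) + (ẋ₀/ω)·sinh(ωT) ⇒ p·(1 − cosh) = x(T) − x₀·cosh − (ẋ₀/ω)·sinh
numerator   = 0.1588 − (0.0304)·1.436834 − (0.5030/2.9056)·1.031742 = -0.063489
denominator = 1 − 1.436834 = -0.436834
p = -0.063489 / -0.436834 = 0.1453

p = 0.1453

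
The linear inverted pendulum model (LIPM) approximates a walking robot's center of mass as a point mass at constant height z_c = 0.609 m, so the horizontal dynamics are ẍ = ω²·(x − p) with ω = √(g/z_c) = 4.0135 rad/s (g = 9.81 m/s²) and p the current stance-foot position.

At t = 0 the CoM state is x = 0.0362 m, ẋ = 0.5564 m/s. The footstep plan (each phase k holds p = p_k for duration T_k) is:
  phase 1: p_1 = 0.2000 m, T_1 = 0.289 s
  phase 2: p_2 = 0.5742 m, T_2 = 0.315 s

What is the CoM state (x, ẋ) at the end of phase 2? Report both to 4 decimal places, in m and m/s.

phase 1: p=0.2000, T=0.289, ωT=1.159901, cosh=1.751568, sinh=1.438051; start (x,ẋ)=(0.036200, 0.556400) → end (x,ẋ)=(0.112453, 0.029181)
phase 2: p=0.5742, T=0.315, ωT=1.264253, cosh=1.911448, sinh=1.628997; start (x,ẋ)=(0.112453, 0.029181) → end (x,ẋ)=(-0.296561, -2.963113)

x = -0.2966, ẋ = -2.9631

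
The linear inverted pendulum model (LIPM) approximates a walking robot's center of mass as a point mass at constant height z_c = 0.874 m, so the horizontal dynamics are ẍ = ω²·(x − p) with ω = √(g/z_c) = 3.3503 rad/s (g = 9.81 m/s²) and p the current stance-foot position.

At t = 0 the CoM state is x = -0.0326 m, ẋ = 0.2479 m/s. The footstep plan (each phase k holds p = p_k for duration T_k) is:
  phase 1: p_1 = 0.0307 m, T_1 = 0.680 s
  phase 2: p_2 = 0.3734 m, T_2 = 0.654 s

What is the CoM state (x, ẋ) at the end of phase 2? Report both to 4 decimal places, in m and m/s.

phase 1: p=0.0307, T=0.680, ωT=2.278204, cosh=4.930803, sinh=4.828335; start (x,ẋ)=(-0.032600, 0.247900) → end (x,ẋ)=(0.075845, 0.198382)
phase 2: p=0.3734, T=0.654, ωT=2.191096, cosh=4.528404, sinh=4.416610; start (x,ẋ)=(0.075845, 0.198382) → end (x,ẋ)=(-0.712528, -3.504559)

x = -0.7125, ẋ = -3.5046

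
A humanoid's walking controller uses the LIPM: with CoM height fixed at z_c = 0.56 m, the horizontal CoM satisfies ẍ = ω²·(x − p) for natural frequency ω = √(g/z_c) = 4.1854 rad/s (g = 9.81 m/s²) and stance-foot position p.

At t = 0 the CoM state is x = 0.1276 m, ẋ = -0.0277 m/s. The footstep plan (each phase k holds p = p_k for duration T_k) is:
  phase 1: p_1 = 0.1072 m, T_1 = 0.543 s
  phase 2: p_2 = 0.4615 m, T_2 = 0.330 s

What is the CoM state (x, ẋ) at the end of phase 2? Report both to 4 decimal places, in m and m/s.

x = -0.0215, ẋ = -1.6519

phase 1: p=0.1072, T=0.543, ωT=2.272672, cosh=4.904169, sinh=4.801132; start (x,ẋ)=(0.127600, -0.027700) → end (x,ẋ)=(0.175470, 0.274086)
phase 2: p=0.4615, T=0.330, ωT=1.381182, cosh=2.115442, sinh=1.864161; start (x,ẋ)=(0.175470, 0.274086) → end (x,ẋ)=(-0.021503, -1.651868)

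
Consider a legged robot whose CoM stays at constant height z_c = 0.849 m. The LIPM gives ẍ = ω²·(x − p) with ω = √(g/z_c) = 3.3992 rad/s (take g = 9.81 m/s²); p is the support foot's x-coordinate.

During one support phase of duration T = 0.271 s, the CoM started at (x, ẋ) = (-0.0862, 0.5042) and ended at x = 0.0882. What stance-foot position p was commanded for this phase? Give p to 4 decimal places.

ωT = 3.3992·0.271 = 0.921183; cosh(ωT) = 1.455154, sinh(ωT) = 1.057107
x(T) = p + (x₀−p)·cosh(ωT) + (ẋ₀/ω)·sinh(ωT) ⇒ p·(1 − cosh) = x(T) − x₀·cosh − (ẋ₀/ω)·sinh
numerator   = 0.0882 − (-0.0862)·1.455154 − (0.5042/3.3992)·1.057107 = 0.056835
denominator = 1 − 1.455154 = -0.455154
p = 0.056835 / -0.455154 = -0.1249

p = -0.1249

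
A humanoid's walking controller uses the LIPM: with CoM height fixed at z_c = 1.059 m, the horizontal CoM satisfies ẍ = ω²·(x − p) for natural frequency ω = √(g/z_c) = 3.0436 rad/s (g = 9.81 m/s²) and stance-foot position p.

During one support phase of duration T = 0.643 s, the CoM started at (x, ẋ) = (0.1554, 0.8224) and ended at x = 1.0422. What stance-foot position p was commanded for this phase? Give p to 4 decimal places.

ωT = 3.0436·0.643 = 1.957035; cosh(ωT) = 3.609792, sinh(ωT) = 3.468515
x(T) = p + (x₀−p)·cosh(ωT) + (ẋ₀/ω)·sinh(ωT) ⇒ p·(1 − cosh) = x(T) − x₀·cosh − (ẋ₀/ω)·sinh
numerator   = 1.0422 − (0.1554)·3.609792 − (0.8224/3.0436)·3.468515 = -0.455976
denominator = 1 − 3.609792 = -2.609792
p = -0.455976 / -2.609792 = 0.1747

p = 0.1747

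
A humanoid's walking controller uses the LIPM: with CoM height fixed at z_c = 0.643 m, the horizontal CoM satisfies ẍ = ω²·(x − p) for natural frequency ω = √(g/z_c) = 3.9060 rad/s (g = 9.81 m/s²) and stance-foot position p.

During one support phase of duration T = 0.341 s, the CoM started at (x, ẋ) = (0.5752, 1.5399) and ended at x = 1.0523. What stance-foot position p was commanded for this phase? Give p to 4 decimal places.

ωT = 3.9060·0.341 = 1.331946; cosh(ωT) = 2.026186, sinh(ωT) = 1.762223
x(T) = p + (x₀−p)·cosh(ωT) + (ẋ₀/ω)·sinh(ωT) ⇒ p·(1 − cosh) = x(T) − x₀·cosh − (ẋ₀/ω)·sinh
numerator   = 1.0523 − (0.5752)·2.026186 − (1.5399/3.9060)·1.762223 = -0.807900
denominator = 1 − 2.026186 = -1.026186
p = -0.807900 / -1.026186 = 0.7873

p = 0.7873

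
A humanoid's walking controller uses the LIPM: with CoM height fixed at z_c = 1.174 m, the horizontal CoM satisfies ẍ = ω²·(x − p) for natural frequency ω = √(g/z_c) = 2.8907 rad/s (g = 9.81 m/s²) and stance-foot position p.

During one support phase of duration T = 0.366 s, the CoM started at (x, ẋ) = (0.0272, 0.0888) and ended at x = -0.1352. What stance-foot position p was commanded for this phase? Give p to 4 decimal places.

p = 0.3551

ωT = 2.8907·0.366 = 1.057996; cosh(ωT) = 1.613872, sinh(ωT) = 1.266721
x(T) = p + (x₀−p)·cosh(ωT) + (ẋ₀/ω)·sinh(ωT) ⇒ p·(1 − cosh) = x(T) − x₀·cosh − (ẋ₀/ω)·sinh
numerator   = -0.1352 − (0.0272)·1.613872 − (0.0888/2.8907)·1.266721 = -0.218010
denominator = 1 − 1.613872 = -0.613872
p = -0.218010 / -0.613872 = 0.3551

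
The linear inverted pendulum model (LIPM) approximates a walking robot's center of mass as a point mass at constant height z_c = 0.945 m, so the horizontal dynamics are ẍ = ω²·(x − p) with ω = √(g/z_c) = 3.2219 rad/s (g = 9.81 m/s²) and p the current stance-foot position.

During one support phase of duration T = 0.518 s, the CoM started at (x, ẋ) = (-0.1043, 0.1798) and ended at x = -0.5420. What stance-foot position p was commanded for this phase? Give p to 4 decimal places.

ωT = 3.2219·0.518 = 1.668944; cosh(ωT) = 2.747504, sinh(ωT) = 2.559058
x(T) = p + (x₀−p)·cosh(ωT) + (ẋ₀/ω)·sinh(ωT) ⇒ p·(1 − cosh) = x(T) − x₀·cosh − (ẋ₀/ω)·sinh
numerator   = -0.5420 − (-0.1043)·2.747504 − (0.1798/3.2219)·2.559058 = -0.398245
denominator = 1 − 2.747504 = -1.747504
p = -0.398245 / -1.747504 = 0.2279

p = 0.2279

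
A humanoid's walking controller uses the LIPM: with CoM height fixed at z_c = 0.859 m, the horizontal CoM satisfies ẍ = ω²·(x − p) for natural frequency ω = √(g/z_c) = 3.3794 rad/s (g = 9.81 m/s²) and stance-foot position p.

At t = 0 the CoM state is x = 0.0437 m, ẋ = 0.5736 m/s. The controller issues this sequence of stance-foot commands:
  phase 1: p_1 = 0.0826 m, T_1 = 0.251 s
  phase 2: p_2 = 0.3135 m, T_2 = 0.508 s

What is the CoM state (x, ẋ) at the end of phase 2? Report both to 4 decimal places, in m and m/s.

phase 1: p=0.0826, T=0.251, ωT=0.848229, cosh=1.381840, sinh=0.953668; start (x,ẋ)=(0.043700, 0.573600) → end (x,ẋ)=(0.190717, 0.667256)
phase 2: p=0.3135, T=0.508, ωT=1.716735, cosh=2.872989, sinh=2.693337; start (x,ẋ)=(0.190717, 0.667256) → end (x,ẋ)=(0.492538, 0.799460)

x = 0.4925, ẋ = 0.7995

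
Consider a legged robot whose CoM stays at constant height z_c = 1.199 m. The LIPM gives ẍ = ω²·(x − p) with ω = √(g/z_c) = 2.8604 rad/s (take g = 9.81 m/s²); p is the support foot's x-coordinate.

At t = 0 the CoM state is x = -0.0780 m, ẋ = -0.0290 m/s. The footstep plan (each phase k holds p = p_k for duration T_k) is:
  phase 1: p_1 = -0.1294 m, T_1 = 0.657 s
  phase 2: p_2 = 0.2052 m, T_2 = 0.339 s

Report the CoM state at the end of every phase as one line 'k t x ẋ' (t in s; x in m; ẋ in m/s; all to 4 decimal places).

1 0.6570 0.0104 0.3730
2 0.9960 0.0586 -0.0665

phase 1: p=-0.1294, T=0.657, ωT=1.879283, cosh=3.350753, sinh=3.198053; start (x,ẋ)=(-0.078000, -0.029000) → end (x,ẋ)=(0.010405, 0.373021)
phase 2: p=0.2052, T=0.339, ωT=0.969676, cosh=1.508147, sinh=1.128941; start (x,ẋ)=(0.010405, 0.373021) → end (x,ẋ)=(0.058645, -0.066465)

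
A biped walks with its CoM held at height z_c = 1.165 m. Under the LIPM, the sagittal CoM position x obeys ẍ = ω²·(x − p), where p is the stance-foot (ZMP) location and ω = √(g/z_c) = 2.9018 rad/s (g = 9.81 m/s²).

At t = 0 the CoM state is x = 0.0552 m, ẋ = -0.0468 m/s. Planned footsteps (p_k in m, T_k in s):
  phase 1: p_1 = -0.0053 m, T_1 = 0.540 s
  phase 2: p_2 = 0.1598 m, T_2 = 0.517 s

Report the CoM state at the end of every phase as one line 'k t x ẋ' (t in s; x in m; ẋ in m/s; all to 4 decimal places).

1 0.5400 0.1090 0.2853
2 1.0570 0.2497 0.3574

phase 1: p=-0.0053, T=0.540, ωT=1.566972, cosh=2.500396, sinh=2.291720; start (x,ẋ)=(0.055200, -0.046800) → end (x,ẋ)=(0.109013, 0.285313)
phase 2: p=0.1598, T=0.517, ωT=1.500231, cosh=2.352901, sinh=2.129822; start (x,ẋ)=(0.109013, 0.285313) → end (x,ẋ)=(0.249714, 0.357436)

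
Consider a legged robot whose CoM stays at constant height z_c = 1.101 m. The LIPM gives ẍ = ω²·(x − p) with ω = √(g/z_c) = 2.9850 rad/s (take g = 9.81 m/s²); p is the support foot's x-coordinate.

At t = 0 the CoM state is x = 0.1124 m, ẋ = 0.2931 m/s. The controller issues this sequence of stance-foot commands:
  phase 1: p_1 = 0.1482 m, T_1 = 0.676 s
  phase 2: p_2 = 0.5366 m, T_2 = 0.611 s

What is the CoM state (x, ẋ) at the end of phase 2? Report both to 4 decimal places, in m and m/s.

x = 0.7545, ẋ = 0.8461

phase 1: p=0.1482, T=0.676, ωT=2.017860, cosh=3.827575, sinh=3.694635; start (x,ẋ)=(0.112400, 0.293100) → end (x,ẋ)=(0.373953, 0.727042)
phase 2: p=0.5366, T=0.611, ωT=1.823835, cosh=3.178489, sinh=3.017084; start (x,ẋ)=(0.373953, 0.727042) → end (x,ẋ)=(0.754484, 0.846095)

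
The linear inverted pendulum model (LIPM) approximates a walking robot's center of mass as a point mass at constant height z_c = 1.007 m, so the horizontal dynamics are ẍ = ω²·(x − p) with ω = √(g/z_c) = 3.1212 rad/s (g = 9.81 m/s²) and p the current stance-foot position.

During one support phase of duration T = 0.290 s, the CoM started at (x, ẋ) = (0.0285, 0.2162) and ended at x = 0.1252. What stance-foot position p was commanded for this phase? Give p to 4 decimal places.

p = -0.0287

ωT = 3.1212·0.290 = 0.905148; cosh(ωT) = 1.438390, sinh(ωT) = 1.033908
x(T) = p + (x₀−p)·cosh(ωT) + (ẋ₀/ω)·sinh(ωT) ⇒ p·(1 − cosh) = x(T) − x₀·cosh − (ẋ₀/ω)·sinh
numerator   = 0.1252 − (0.0285)·1.438390 − (0.2162/3.1212)·1.033908 = 0.012589
denominator = 1 − 1.438390 = -0.438390
p = 0.012589 / -0.438390 = -0.0287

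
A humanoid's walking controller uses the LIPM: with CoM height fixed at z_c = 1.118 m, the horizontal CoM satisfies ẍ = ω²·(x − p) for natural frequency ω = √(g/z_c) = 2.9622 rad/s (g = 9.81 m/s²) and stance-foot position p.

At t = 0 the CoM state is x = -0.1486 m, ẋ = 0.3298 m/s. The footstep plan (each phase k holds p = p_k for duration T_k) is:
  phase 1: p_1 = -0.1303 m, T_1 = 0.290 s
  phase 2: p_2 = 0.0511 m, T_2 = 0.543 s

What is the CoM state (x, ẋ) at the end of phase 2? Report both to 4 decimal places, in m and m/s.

x = 0.1230, ẋ = 0.3530

phase 1: p=-0.1303, T=0.290, ωT=0.859038, cosh=1.392229, sinh=0.968660; start (x,ẋ)=(-0.148600, 0.329800) → end (x,ẋ)=(-0.047931, 0.406648)
phase 2: p=0.0511, T=0.543, ωT=1.608475, cosh=2.597689, sinh=2.397497; start (x,ẋ)=(-0.047931, 0.406648) → end (x,ẋ)=(0.122974, 0.353040)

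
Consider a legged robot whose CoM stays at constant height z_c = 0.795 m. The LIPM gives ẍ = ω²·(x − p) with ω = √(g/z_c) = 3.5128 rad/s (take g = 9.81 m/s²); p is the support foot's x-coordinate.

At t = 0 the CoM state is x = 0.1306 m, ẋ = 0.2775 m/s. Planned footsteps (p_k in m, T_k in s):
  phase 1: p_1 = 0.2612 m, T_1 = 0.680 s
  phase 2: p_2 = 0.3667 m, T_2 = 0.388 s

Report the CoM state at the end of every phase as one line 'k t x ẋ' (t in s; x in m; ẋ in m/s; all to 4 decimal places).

1 0.6800 -0.0296 -0.9541
2 1.0680 -0.9543 -4.5284

phase 1: p=0.2612, T=0.680, ωT=2.388704, cosh=5.495554, sinh=5.403805; start (x,ẋ)=(0.130600, 0.277500) → end (x,ẋ)=(-0.029636, -0.954097)
phase 2: p=0.3667, T=0.388, ωT=1.362966, cosh=2.081834, sinh=1.825934; start (x,ẋ)=(-0.029636, -0.954097) → end (x,ẋ)=(-0.954340, -4.528425)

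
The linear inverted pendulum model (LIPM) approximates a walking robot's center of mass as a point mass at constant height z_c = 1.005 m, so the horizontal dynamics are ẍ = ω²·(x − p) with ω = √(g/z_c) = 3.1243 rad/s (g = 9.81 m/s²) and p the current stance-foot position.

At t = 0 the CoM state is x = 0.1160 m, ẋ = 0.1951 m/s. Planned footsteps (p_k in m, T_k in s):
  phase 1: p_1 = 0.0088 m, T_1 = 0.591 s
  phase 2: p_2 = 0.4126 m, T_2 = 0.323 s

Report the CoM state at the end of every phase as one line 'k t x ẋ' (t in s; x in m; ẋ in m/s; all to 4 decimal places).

phase 1: p=0.0088, T=0.591, ωT=1.846461, cosh=3.247574, sinh=3.089780; start (x,ẋ)=(0.116000, 0.195100) → end (x,ẋ)=(0.549884, 1.668446)
phase 2: p=0.4126, T=0.323, ωT=1.009149, cosh=1.553897, sinh=1.189368; start (x,ẋ)=(0.549884, 1.668446) → end (x,ẋ)=(1.261075, 3.102734)

1 0.5910 0.5499 1.6684
2 0.9140 1.2611 3.1027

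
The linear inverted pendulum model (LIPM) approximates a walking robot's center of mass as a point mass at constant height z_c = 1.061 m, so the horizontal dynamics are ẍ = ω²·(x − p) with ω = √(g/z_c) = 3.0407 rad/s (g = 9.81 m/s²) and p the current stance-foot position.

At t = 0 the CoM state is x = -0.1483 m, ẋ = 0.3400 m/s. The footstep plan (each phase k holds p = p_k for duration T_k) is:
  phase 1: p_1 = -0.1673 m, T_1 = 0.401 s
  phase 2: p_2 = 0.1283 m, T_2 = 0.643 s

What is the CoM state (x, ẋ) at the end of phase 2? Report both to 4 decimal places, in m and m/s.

x = 0.6254, ẋ = 1.6506

phase 1: p=-0.1673, T=0.401, ωT=1.219321, cosh=1.840159, sinh=1.544728; start (x,ẋ)=(-0.148300, 0.340000) → end (x,ẋ)=(0.040389, 0.714898)
phase 2: p=0.1283, T=0.643, ωT=1.955170, cosh=3.603331, sinh=3.461790; start (x,ẋ)=(0.040389, 0.714898) → end (x,ẋ)=(0.625428, 1.650639)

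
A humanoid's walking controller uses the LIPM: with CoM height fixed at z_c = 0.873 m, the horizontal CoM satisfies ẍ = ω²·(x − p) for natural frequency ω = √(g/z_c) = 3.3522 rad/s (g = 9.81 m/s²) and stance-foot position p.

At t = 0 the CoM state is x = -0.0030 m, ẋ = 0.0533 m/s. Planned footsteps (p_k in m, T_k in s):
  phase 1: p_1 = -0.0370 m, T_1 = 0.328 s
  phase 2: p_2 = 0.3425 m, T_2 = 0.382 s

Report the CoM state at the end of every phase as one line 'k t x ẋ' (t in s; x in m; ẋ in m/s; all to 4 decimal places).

phase 1: p=-0.0370, T=0.328, ωT=1.099522, cosh=1.667880, sinh=1.334849; start (x,ẋ)=(-0.003000, 0.053300) → end (x,ẋ)=(0.040932, 0.241037)
phase 2: p=0.3425, T=0.382, ωT=1.280540, cosh=1.938235, sinh=1.660348; start (x,ẋ)=(0.040932, 0.241037) → end (x,ẋ)=(-0.122624, -1.211286)

1 0.3280 0.0409 0.2410
2 0.7100 -0.1226 -1.2113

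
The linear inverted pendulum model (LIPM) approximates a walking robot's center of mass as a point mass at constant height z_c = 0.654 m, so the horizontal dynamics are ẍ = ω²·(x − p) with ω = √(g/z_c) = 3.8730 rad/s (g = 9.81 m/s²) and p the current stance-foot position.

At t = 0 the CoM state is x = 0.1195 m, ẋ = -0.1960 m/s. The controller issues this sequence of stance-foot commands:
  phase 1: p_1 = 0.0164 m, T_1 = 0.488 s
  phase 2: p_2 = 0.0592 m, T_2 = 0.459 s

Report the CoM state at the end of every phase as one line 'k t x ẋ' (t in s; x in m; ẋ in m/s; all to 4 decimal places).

1 0.4880 0.2018 0.6279
2 0.9470 0.9588 3.4971

phase 1: p=0.0164, T=0.488, ωT=1.890024, cosh=3.385298, sinh=3.234230; start (x,ẋ)=(0.119500, -0.196000) → end (x,ẋ)=(0.201750, 0.627930)
phase 2: p=0.0592, T=0.459, ωT=1.777707, cosh=3.042650, sinh=2.873625; start (x,ẋ)=(0.201750, 0.627930) → end (x,ẋ)=(0.958832, 3.497092)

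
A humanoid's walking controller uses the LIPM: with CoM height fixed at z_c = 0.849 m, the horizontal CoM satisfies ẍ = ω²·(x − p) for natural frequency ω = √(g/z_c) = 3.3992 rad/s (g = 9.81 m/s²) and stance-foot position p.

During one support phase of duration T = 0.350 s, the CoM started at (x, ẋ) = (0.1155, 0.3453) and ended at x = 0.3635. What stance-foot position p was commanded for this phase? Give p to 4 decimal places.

p = -0.0059

ωT = 3.3992·0.350 = 1.189720; cosh(ωT) = 1.795234, sinh(ωT) = 1.490927
x(T) = p + (x₀−p)·cosh(ωT) + (ẋ₀/ω)·sinh(ωT) ⇒ p·(1 − cosh) = x(T) − x₀·cosh − (ẋ₀/ω)·sinh
numerator   = 0.3635 − (0.1155)·1.795234 − (0.3453/3.3992)·1.490927 = 0.004698
denominator = 1 − 1.795234 = -0.795234
p = 0.004698 / -0.795234 = -0.0059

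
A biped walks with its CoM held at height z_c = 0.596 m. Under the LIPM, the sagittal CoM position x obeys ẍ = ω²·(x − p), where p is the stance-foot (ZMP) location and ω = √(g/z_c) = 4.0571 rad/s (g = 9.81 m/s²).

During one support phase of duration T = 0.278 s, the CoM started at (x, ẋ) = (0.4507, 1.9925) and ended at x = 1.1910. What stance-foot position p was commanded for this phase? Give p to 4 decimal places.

ωT = 4.0571·0.278 = 1.127874; cosh(ωT) = 1.706401, sinh(ωT) = 1.382680
x(T) = p + (x₀−p)·cosh(ωT) + (ẋ₀/ω)·sinh(ωT) ⇒ p·(1 − cosh) = x(T) − x₀·cosh − (ẋ₀/ω)·sinh
numerator   = 1.1910 − (0.4507)·1.706401 − (1.9925/4.0571)·1.382680 = -0.257129
denominator = 1 − 1.706401 = -0.706401
p = -0.257129 / -0.706401 = 0.3640

p = 0.3640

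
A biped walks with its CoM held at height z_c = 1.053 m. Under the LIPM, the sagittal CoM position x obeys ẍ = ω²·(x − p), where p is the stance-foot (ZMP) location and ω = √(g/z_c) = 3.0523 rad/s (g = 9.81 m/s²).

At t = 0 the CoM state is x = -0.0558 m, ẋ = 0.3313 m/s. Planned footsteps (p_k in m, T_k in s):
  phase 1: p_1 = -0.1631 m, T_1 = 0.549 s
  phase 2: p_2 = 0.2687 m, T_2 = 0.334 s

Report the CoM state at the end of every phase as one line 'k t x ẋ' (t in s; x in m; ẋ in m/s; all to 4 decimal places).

1 0.5490 0.4134 1.7602
2 0.8830 1.1905 3.2893

phase 1: p=-0.1631, T=0.549, ωT=1.675713, cosh=2.764888, sinh=2.577713; start (x,ẋ)=(-0.055800, 0.331300) → end (x,ẋ)=(0.413360, 1.760239)
phase 2: p=0.2687, T=0.334, ωT=1.019468, cosh=1.566254, sinh=1.205467; start (x,ẋ)=(0.413360, 1.760239) → end (x,ẋ)=(1.190459, 3.289250)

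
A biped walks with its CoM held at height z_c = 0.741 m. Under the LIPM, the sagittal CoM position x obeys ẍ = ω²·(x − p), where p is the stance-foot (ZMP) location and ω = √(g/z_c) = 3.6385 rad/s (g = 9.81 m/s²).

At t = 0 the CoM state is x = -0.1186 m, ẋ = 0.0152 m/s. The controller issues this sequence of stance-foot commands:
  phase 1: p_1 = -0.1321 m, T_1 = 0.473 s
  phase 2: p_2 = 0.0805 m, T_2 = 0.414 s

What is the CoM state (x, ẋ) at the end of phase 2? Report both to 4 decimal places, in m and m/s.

phase 1: p=-0.1321, T=0.473, ωT=1.721010, cosh=2.884530, sinh=2.705645; start (x,ẋ)=(-0.118600, 0.015200) → end (x,ẋ)=(-0.081856, 0.176745)
phase 2: p=0.0805, T=0.414, ωT=1.506339, cosh=2.365954, sinh=2.144234; start (x,ẋ)=(-0.081856, 0.176745) → end (x,ẋ)=(-0.199467, -0.848496)

x = -0.1995, ẋ = -0.8485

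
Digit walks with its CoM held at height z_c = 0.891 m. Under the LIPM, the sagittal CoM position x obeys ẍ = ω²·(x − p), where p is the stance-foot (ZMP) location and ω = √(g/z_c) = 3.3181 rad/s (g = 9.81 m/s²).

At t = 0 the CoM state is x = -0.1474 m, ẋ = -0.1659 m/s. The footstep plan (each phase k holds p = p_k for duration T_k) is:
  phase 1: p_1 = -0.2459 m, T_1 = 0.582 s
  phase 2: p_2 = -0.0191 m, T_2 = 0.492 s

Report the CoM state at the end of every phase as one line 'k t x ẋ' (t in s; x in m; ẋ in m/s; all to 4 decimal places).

phase 1: p=-0.2459, T=0.582, ωT=1.931134, cosh=3.521156, sinh=3.376173; start (x,ẋ)=(-0.147400, -0.165900) → end (x,ẋ)=(-0.067870, 0.519284)
phase 2: p=-0.0191, T=0.492, ωT=1.632505, cosh=2.656058, sinh=2.460619; start (x,ẋ)=(-0.067870, 0.519284) → end (x,ẋ)=(0.236453, 0.981066)

1 0.5820 -0.0679 0.5193
2 1.0740 0.2365 0.9811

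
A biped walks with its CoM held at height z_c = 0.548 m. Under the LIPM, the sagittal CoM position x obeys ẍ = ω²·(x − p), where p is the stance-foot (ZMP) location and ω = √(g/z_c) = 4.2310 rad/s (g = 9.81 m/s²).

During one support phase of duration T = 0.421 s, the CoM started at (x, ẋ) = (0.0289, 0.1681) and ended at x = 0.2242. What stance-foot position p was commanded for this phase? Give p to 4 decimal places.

ωT = 4.2310·0.421 = 1.781251; cosh(ωT) = 3.052853, sinh(ωT) = 2.884426
x(T) = p + (x₀−p)·cosh(ωT) + (ẋ₀/ω)·sinh(ωT) ⇒ p·(1 − cosh) = x(T) − x₀·cosh − (ẋ₀/ω)·sinh
numerator   = 0.2242 − (0.0289)·3.052853 − (0.1681/4.2310)·2.884426 = 0.021373
denominator = 1 − 3.052853 = -2.052853
p = 0.021373 / -2.052853 = -0.0104

p = -0.0104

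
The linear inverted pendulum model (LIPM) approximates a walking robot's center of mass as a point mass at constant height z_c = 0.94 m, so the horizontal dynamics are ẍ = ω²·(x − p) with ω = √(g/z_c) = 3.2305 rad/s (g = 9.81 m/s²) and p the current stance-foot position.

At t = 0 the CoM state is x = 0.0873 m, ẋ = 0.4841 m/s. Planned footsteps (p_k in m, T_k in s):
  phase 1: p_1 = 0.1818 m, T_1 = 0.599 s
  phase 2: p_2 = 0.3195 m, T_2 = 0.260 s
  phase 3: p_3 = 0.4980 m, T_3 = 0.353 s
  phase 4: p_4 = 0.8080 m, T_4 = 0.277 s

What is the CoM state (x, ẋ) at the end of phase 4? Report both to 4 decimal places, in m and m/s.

x = 1.8427, ẋ = 3.8586

phase 1: p=0.1818, T=0.599, ωT=1.935069, cosh=3.534470, sinh=3.390056; start (x,ẋ)=(0.087300, 0.484100) → end (x,ẋ)=(0.355802, 0.676113)
phase 2: p=0.3195, T=0.260, ωT=0.839930, cosh=1.373973, sinh=0.942232; start (x,ẋ)=(0.355802, 0.676113) → end (x,ẋ)=(0.566579, 1.039461)
phase 3: p=0.4980, T=0.353, ωT=1.140367, cosh=1.723808, sinh=1.404106; start (x,ẋ)=(0.566579, 1.039461) → end (x,ẋ)=(1.068009, 2.102903)
phase 4: p=0.8080, T=0.277, ωT=0.894849, cosh=1.427817, sinh=1.019148; start (x,ẋ)=(1.068009, 2.102903) → end (x,ẋ)=(1.842662, 3.858603)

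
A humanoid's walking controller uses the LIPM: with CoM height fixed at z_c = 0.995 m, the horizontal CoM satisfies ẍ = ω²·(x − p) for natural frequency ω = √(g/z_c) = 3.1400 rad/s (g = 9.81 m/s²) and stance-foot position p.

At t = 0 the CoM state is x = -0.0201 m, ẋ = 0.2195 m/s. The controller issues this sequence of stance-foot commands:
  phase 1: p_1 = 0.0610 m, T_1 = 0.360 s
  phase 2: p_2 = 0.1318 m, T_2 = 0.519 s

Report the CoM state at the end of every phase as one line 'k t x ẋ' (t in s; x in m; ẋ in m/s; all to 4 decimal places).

1 0.3600 0.0193 0.0221
2 0.8790 -0.1490 -0.8081

phase 1: p=0.0610, T=0.360, ωT=1.130400, cosh=1.709900, sinh=1.386995; start (x,ẋ)=(-0.020100, 0.219500) → end (x,ẋ)=(0.019284, 0.022119)
phase 2: p=0.1318, T=0.519, ωT=1.629660, cosh=2.649068, sinh=2.453072; start (x,ẋ)=(0.019284, 0.022119) → end (x,ẋ)=(-0.148982, -0.808074)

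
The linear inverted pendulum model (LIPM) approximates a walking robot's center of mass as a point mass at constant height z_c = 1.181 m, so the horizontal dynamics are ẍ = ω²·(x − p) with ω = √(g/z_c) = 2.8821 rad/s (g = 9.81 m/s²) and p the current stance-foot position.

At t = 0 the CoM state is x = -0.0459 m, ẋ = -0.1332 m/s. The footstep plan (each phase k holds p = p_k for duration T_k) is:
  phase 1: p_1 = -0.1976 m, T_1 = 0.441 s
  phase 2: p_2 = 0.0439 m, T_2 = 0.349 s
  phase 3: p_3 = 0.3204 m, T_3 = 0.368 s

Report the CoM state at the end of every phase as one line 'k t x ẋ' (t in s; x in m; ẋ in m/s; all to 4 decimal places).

1 0.4410 0.0182 0.4618
2 0.7900 0.1938 0.6279
3 1.1580 0.3925 0.5516

phase 1: p=-0.1976, T=0.441, ωT=1.271006, cosh=1.922493, sinh=1.641944; start (x,ẋ)=(-0.045900, -0.133200) → end (x,ẋ)=(0.018158, 0.461806)
phase 2: p=0.0439, T=0.349, ωT=1.005853, cosh=1.549985, sinh=1.184253; start (x,ẋ)=(0.018158, 0.461806) → end (x,ẋ)=(0.193755, 0.627930)
phase 3: p=0.3204, T=0.368, ωT=1.060613, cosh=1.617192, sinh=1.270948; start (x,ẋ)=(0.193755, 0.627930) → end (x,ẋ)=(0.392496, 0.551584)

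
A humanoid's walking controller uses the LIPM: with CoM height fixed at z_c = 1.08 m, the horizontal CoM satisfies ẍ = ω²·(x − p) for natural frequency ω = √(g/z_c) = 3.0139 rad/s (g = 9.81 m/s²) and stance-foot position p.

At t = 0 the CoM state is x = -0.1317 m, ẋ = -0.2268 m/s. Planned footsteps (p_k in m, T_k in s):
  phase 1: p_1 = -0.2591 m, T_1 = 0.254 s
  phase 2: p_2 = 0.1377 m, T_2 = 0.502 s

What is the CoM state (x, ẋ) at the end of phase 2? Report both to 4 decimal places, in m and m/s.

phase 1: p=-0.2591, T=0.254, ωT=0.765531, cosh=1.307611, sinh=0.842524; start (x,ẋ)=(-0.131700, -0.226800) → end (x,ẋ)=(-0.155911, 0.026938)
phase 2: p=0.1377, T=0.502, ωT=1.512978, cosh=2.380242, sinh=2.159989; start (x,ẋ)=(-0.155911, 0.026938) → end (x,ẋ)=(-0.541860, -1.847287)

x = -0.5419, ẋ = -1.8473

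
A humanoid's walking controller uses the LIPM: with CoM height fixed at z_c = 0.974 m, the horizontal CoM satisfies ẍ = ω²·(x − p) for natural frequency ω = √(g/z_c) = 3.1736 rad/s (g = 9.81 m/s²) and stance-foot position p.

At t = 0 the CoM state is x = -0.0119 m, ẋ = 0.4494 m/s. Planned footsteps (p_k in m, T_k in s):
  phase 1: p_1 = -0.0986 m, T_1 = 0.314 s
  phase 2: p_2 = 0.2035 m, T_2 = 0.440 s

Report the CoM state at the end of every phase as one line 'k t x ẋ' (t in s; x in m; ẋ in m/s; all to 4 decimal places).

1 0.3140 0.2005 1.0135
2 0.7540 0.8027 2.1548

phase 1: p=-0.0986, T=0.314, ωT=0.996510, cosh=1.538989, sinh=1.169824; start (x,ẋ)=(-0.011900, 0.449400) → end (x,ẋ)=(0.200484, 1.013500)
phase 2: p=0.2035, T=0.440, ωT=1.396384, cosh=2.144027, sinh=1.896536; start (x,ẋ)=(0.200484, 1.013500) → end (x,ẋ)=(0.802699, 2.154819)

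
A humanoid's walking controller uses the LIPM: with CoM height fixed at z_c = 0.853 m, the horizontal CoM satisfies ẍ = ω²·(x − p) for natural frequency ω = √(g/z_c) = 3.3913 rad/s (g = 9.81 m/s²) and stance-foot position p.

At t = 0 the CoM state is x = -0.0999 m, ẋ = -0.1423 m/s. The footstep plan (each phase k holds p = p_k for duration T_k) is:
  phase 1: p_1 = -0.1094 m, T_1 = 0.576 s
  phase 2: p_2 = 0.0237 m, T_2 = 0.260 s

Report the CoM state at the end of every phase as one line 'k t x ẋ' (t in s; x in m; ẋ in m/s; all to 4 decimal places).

1 0.5760 -0.2202 -0.4006
2 0.8360 -0.4395 -1.3942

phase 1: p=-0.1094, T=0.576, ωT=1.953389, cosh=3.597170, sinh=3.455377; start (x,ẋ)=(-0.099900, -0.142300) → end (x,ẋ)=(-0.220216, -0.400554)
phase 2: p=0.0237, T=0.260, ωT=0.881738, cosh=1.414578, sinh=1.000515; start (x,ẋ)=(-0.220216, -0.400554) → end (x,ẋ)=(-0.439511, -1.394232)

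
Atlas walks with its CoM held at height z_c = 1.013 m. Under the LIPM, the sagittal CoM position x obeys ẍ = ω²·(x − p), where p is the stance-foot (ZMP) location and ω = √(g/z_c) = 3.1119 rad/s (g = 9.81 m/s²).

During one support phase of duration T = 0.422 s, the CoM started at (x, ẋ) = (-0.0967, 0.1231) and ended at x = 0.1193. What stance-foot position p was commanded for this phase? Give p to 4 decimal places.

p = -0.2454

ωT = 3.1119·0.422 = 1.313222; cosh(ωT) = 1.993543, sinh(ωT) = 1.724591
x(T) = p + (x₀−p)·cosh(ωT) + (ẋ₀/ω)·sinh(ωT) ⇒ p·(1 − cosh) = x(T) − x₀·cosh − (ẋ₀/ω)·sinh
numerator   = 0.1193 − (-0.0967)·1.993543 − (0.1231/3.1119)·1.724591 = 0.243855
denominator = 1 − 1.993543 = -0.993543
p = 0.243855 / -0.993543 = -0.2454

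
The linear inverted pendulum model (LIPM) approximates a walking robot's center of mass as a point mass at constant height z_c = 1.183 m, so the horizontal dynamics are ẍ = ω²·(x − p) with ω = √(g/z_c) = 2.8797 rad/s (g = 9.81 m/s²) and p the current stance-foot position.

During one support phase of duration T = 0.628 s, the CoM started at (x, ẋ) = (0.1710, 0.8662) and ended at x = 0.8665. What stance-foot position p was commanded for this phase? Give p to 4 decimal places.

p = 0.2636

ωT = 2.8797·0.628 = 1.808452; cosh(ωT) = 3.132451, sinh(ωT) = 2.968543
x(T) = p + (x₀−p)·cosh(ωT) + (ẋ₀/ω)·sinh(ωT) ⇒ p·(1 − cosh) = x(T) − x₀·cosh − (ẋ₀/ω)·sinh
numerator   = 0.8665 − (0.1710)·3.132451 − (0.8662/2.8797)·2.968543 = -0.562073
denominator = 1 − 3.132451 = -2.132451
p = -0.562073 / -2.132451 = 0.2636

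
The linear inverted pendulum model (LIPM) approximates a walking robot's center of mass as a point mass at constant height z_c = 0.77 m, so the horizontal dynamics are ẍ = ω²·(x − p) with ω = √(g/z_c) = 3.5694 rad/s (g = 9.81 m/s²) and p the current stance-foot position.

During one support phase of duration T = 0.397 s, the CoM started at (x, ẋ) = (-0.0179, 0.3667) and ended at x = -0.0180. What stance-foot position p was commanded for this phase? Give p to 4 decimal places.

ωT = 3.5694·0.397 = 1.417052; cosh(ωT) = 2.183685, sinh(ωT) = 1.941257
x(T) = p + (x₀−p)·cosh(ωT) + (ẋ₀/ω)·sinh(ωT) ⇒ p·(1 − cosh) = x(T) − x₀·cosh − (ẋ₀/ω)·sinh
numerator   = -0.0180 − (-0.0179)·2.183685 − (0.3667/3.5694)·1.941257 = -0.178346
denominator = 1 − 2.183685 = -1.183685
p = -0.178346 / -1.183685 = 0.1507

p = 0.1507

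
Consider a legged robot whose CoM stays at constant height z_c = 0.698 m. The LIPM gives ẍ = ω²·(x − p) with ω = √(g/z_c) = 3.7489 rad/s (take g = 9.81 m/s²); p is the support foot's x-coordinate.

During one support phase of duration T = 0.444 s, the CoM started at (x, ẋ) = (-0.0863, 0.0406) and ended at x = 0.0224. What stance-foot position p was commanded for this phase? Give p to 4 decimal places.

ωT = 3.7489·0.444 = 1.664512; cosh(ωT) = 2.736188, sinh(ωT) = 2.546905
x(T) = p + (x₀−p)·cosh(ωT) + (ẋ₀/ω)·sinh(ωT) ⇒ p·(1 − cosh) = x(T) − x₀·cosh − (ẋ₀/ω)·sinh
numerator   = 0.0224 − (-0.0863)·2.736188 − (0.0406/3.7489)·2.546905 = 0.230950
denominator = 1 − 2.736188 = -1.736188
p = 0.230950 / -1.736188 = -0.1330

p = -0.1330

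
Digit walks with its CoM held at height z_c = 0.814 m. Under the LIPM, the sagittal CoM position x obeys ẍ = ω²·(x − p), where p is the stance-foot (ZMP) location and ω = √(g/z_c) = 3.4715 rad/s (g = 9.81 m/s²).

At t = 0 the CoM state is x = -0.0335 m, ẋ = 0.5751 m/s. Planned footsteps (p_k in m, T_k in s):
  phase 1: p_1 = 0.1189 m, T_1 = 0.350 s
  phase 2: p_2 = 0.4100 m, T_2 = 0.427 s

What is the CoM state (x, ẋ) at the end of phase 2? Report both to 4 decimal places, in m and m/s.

phase 1: p=0.1189, T=0.350, ωT=1.215025, cosh=1.833540, sinh=1.536838; start (x,ẋ)=(-0.033500, 0.575100) → end (x,ẋ)=(0.094066, 0.241395)
phase 2: p=0.4100, T=0.427, ωT=1.482330, cosh=2.315152, sinh=2.088044; start (x,ẋ)=(0.094066, 0.241395) → end (x,ẋ)=(-0.176240, -1.731227)

x = -0.1762, ẋ = -1.7312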